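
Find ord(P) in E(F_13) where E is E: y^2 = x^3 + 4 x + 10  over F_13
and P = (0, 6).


Compute successive multiples of P until we hit O:
  1P = (0, 6)
  2P = (3, 6)
  3P = (10, 7)
  4P = (6, 9)
  5P = (4, 5)
  6P = (5, 5)
  7P = (7, 11)
  8P = (2, 0)
  ... (continuing to 16P)
  16P = O

ord(P) = 16


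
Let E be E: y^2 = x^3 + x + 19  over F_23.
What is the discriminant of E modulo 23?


4 a^3 + 27 b^2 = 4*1^3 + 27*19^2 = 4 + 9747 = 9751
Delta = -16 * (9751) = -156016
Delta mod 23 = 16

Delta = 16 (mod 23)


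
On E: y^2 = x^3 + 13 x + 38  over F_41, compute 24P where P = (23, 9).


k = 24 = 11000_2 (binary, LSB first: 00011)
Double-and-add from P = (23, 9):
  bit 0 = 0: acc unchanged = O
  bit 1 = 0: acc unchanged = O
  bit 2 = 0: acc unchanged = O
  bit 3 = 1: acc = O + (11, 6) = (11, 6)
  bit 4 = 1: acc = (11, 6) + (35, 21) = (5, 8)

24P = (5, 8)


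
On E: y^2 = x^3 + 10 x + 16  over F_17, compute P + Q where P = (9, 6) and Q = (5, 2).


P != Q, so use the chord formula.
s = (y2 - y1) / (x2 - x1) = (13) / (13) mod 17 = 1
x3 = s^2 - x1 - x2 mod 17 = 1^2 - 9 - 5 = 4
y3 = s (x1 - x3) - y1 mod 17 = 1 * (9 - 4) - 6 = 16

P + Q = (4, 16)


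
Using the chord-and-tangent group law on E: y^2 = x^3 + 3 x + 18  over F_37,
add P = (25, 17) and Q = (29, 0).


P != Q, so use the chord formula.
s = (y2 - y1) / (x2 - x1) = (20) / (4) mod 37 = 5
x3 = s^2 - x1 - x2 mod 37 = 5^2 - 25 - 29 = 8
y3 = s (x1 - x3) - y1 mod 37 = 5 * (25 - 8) - 17 = 31

P + Q = (8, 31)


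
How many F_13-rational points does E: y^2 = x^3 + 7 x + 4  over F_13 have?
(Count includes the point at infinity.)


For each x in F_13, count y with y^2 = x^3 + 7 x + 4 mod 13:
  x = 0: RHS = 4, y in [2, 11]  -> 2 point(s)
  x = 1: RHS = 12, y in [5, 8]  -> 2 point(s)
  x = 2: RHS = 0, y in [0]  -> 1 point(s)
  x = 3: RHS = 0, y in [0]  -> 1 point(s)
  x = 8: RHS = 0, y in [0]  -> 1 point(s)
  x = 9: RHS = 3, y in [4, 9]  -> 2 point(s)
  x = 12: RHS = 9, y in [3, 10]  -> 2 point(s)
Affine points: 11. Add the point at infinity: total = 12.

#E(F_13) = 12


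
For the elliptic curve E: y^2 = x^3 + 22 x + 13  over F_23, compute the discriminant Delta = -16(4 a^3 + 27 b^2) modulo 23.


4 a^3 + 27 b^2 = 4*22^3 + 27*13^2 = 42592 + 4563 = 47155
Delta = -16 * (47155) = -754480
Delta mod 23 = 12

Delta = 12 (mod 23)


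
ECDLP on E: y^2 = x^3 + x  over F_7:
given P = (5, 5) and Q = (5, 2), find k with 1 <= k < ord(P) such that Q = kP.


Enumerate multiples of P until we hit Q = (5, 2):
  1P = (5, 5)
  2P = (1, 3)
  3P = (3, 3)
  4P = (0, 0)
  5P = (3, 4)
  6P = (1, 4)
  7P = (5, 2)
Match found at i = 7.

k = 7


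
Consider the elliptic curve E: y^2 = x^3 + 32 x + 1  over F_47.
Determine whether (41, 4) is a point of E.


Check whether y^2 = x^3 + 32 x + 1 (mod 47) for (x, y) = (41, 4).
LHS: y^2 = 4^2 mod 47 = 16
RHS: x^3 + 32 x + 1 = 41^3 + 32*41 + 1 mod 47 = 16
LHS = RHS

Yes, on the curve


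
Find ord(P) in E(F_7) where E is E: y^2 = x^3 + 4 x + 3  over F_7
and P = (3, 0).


Compute successive multiples of P until we hit O:
  1P = (3, 0)
  2P = O

ord(P) = 2


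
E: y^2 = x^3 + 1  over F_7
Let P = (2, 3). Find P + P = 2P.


Doubling: s = (3 x1^2 + a) / (2 y1)
s = (3*2^2 + 0) / (2*3) mod 7 = 2
x3 = s^2 - 2 x1 mod 7 = 2^2 - 2*2 = 0
y3 = s (x1 - x3) - y1 mod 7 = 2 * (2 - 0) - 3 = 1

2P = (0, 1)


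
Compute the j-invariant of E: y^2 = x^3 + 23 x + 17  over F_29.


Delta = -16(4 a^3 + 27 b^2) mod 29 = 17
-1728 * (4 a)^3 = -1728 * (4*23)^3 mod 29 = 21
j = 21 * 17^(-1) mod 29 = 20

j = 20 (mod 29)


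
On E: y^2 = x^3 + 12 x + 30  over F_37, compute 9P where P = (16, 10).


k = 9 = 1001_2 (binary, LSB first: 1001)
Double-and-add from P = (16, 10):
  bit 0 = 1: acc = O + (16, 10) = (16, 10)
  bit 1 = 0: acc unchanged = (16, 10)
  bit 2 = 0: acc unchanged = (16, 10)
  bit 3 = 1: acc = (16, 10) + (26, 11) = (5, 17)

9P = (5, 17)


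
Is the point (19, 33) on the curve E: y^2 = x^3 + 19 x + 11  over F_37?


Check whether y^2 = x^3 + 19 x + 11 (mod 37) for (x, y) = (19, 33).
LHS: y^2 = 33^2 mod 37 = 16
RHS: x^3 + 19 x + 11 = 19^3 + 19*19 + 11 mod 37 = 16
LHS = RHS

Yes, on the curve


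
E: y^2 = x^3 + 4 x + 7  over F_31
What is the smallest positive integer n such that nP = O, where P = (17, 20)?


Compute successive multiples of P until we hit O:
  1P = (17, 20)
  2P = (4, 5)
  3P = (15, 30)
  4P = (24, 15)
  5P = (0, 21)
  6P = (11, 7)
  7P = (12, 27)
  8P = (30, 23)
  ... (continuing to 23P)
  23P = O

ord(P) = 23


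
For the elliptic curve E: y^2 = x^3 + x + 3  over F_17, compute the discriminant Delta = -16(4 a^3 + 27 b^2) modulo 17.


4 a^3 + 27 b^2 = 4*1^3 + 27*3^2 = 4 + 243 = 247
Delta = -16 * (247) = -3952
Delta mod 17 = 9

Delta = 9 (mod 17)


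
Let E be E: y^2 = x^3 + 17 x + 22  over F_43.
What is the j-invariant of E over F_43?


Delta = -16(4 a^3 + 27 b^2) mod 43 = 5
-1728 * (4 a)^3 = -1728 * (4*17)^3 mod 43 = 1
j = 1 * 5^(-1) mod 43 = 26

j = 26 (mod 43)


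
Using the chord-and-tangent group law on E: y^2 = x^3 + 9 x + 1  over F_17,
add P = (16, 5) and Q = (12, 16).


P != Q, so use the chord formula.
s = (y2 - y1) / (x2 - x1) = (11) / (13) mod 17 = 10
x3 = s^2 - x1 - x2 mod 17 = 10^2 - 16 - 12 = 4
y3 = s (x1 - x3) - y1 mod 17 = 10 * (16 - 4) - 5 = 13

P + Q = (4, 13)


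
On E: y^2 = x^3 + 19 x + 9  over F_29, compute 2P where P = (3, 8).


Doubling: s = (3 x1^2 + a) / (2 y1)
s = (3*3^2 + 19) / (2*8) mod 29 = 21
x3 = s^2 - 2 x1 mod 29 = 21^2 - 2*3 = 0
y3 = s (x1 - x3) - y1 mod 29 = 21 * (3 - 0) - 8 = 26

2P = (0, 26)


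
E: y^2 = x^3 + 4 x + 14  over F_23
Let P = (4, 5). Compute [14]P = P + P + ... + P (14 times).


k = 14 = 1110_2 (binary, LSB first: 0111)
Double-and-add from P = (4, 5):
  bit 0 = 0: acc unchanged = O
  bit 1 = 1: acc = O + (8, 11) = (8, 11)
  bit 2 = 1: acc = (8, 11) + (13, 3) = (11, 3)
  bit 3 = 1: acc = (11, 3) + (6, 22) = (14, 13)

14P = (14, 13)


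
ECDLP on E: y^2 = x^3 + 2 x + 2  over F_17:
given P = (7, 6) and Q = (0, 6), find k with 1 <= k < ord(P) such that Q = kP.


Enumerate multiples of P until we hit Q = (0, 6):
  1P = (7, 6)
  2P = (5, 16)
  3P = (13, 7)
  4P = (6, 14)
  5P = (0, 6)
Match found at i = 5.

k = 5


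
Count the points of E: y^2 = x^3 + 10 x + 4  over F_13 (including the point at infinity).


For each x in F_13, count y with y^2 = x^3 + 10 x + 4 mod 13:
  x = 0: RHS = 4, y in [2, 11]  -> 2 point(s)
  x = 3: RHS = 9, y in [3, 10]  -> 2 point(s)
  x = 4: RHS = 4, y in [2, 11]  -> 2 point(s)
  x = 5: RHS = 10, y in [6, 7]  -> 2 point(s)
  x = 7: RHS = 1, y in [1, 12]  -> 2 point(s)
  x = 9: RHS = 4, y in [2, 11]  -> 2 point(s)
  x = 10: RHS = 12, y in [5, 8]  -> 2 point(s)
Affine points: 14. Add the point at infinity: total = 15.

#E(F_13) = 15


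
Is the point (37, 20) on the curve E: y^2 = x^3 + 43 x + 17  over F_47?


Check whether y^2 = x^3 + 43 x + 17 (mod 47) for (x, y) = (37, 20).
LHS: y^2 = 20^2 mod 47 = 24
RHS: x^3 + 43 x + 17 = 37^3 + 43*37 + 17 mod 47 = 44
LHS != RHS

No, not on the curve


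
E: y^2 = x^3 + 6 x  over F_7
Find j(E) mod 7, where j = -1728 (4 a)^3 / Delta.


Delta = -16(4 a^3 + 27 b^2) mod 7 = 1
-1728 * (4 a)^3 = -1728 * (4*6)^3 mod 7 = 6
j = 6 * 1^(-1) mod 7 = 6

j = 6 (mod 7)


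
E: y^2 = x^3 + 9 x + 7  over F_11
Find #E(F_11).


For each x in F_11, count y with y^2 = x^3 + 9 x + 7 mod 11:
  x = 2: RHS = 0, y in [0]  -> 1 point(s)
  x = 5: RHS = 1, y in [1, 10]  -> 2 point(s)
  x = 9: RHS = 3, y in [5, 6]  -> 2 point(s)
Affine points: 5. Add the point at infinity: total = 6.

#E(F_11) = 6


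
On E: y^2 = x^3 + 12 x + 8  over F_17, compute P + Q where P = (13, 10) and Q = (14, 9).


P != Q, so use the chord formula.
s = (y2 - y1) / (x2 - x1) = (16) / (1) mod 17 = 16
x3 = s^2 - x1 - x2 mod 17 = 16^2 - 13 - 14 = 8
y3 = s (x1 - x3) - y1 mod 17 = 16 * (13 - 8) - 10 = 2

P + Q = (8, 2)


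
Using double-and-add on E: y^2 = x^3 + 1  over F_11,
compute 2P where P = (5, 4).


k = 2 = 10_2 (binary, LSB first: 01)
Double-and-add from P = (5, 4):
  bit 0 = 0: acc unchanged = O
  bit 1 = 1: acc = O + (10, 0) = (10, 0)

2P = (10, 0)


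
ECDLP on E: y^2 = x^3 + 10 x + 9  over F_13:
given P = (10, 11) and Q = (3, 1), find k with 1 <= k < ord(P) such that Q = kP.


Enumerate multiples of P until we hit Q = (3, 1):
  1P = (10, 11)
  2P = (3, 12)
  3P = (4, 3)
  4P = (8, 9)
  5P = (9, 3)
  6P = (6, 8)
  7P = (0, 3)
  8P = (0, 10)
  9P = (6, 5)
  10P = (9, 10)
  11P = (8, 4)
  12P = (4, 10)
  13P = (3, 1)
Match found at i = 13.

k = 13


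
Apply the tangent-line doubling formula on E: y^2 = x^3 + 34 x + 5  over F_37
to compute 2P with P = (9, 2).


Doubling: s = (3 x1^2 + a) / (2 y1)
s = (3*9^2 + 34) / (2*2) mod 37 = 23
x3 = s^2 - 2 x1 mod 37 = 23^2 - 2*9 = 30
y3 = s (x1 - x3) - y1 mod 37 = 23 * (9 - 30) - 2 = 33

2P = (30, 33)


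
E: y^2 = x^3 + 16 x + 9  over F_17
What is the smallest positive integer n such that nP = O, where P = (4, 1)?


Compute successive multiples of P until we hit O:
  1P = (4, 1)
  2P = (13, 0)
  3P = (4, 16)
  4P = O

ord(P) = 4


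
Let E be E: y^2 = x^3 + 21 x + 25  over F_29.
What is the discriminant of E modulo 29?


4 a^3 + 27 b^2 = 4*21^3 + 27*25^2 = 37044 + 16875 = 53919
Delta = -16 * (53919) = -862704
Delta mod 29 = 17

Delta = 17 (mod 29)


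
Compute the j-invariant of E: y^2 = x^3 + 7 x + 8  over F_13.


Delta = -16(4 a^3 + 27 b^2) mod 13 = 8
-1728 * (4 a)^3 = -1728 * (4*7)^3 mod 13 = 8
j = 8 * 8^(-1) mod 13 = 1

j = 1 (mod 13)


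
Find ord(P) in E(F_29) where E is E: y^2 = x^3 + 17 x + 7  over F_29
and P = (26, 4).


Compute successive multiples of P until we hit O:
  1P = (26, 4)
  2P = (0, 23)
  3P = (27, 9)
  4P = (1, 5)
  5P = (22, 26)
  6P = (4, 20)
  7P = (6, 21)
  8P = (2, 22)
  ... (continuing to 28P)
  28P = O

ord(P) = 28


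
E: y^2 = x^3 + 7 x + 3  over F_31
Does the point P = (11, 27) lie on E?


Check whether y^2 = x^3 + 7 x + 3 (mod 31) for (x, y) = (11, 27).
LHS: y^2 = 27^2 mod 31 = 16
RHS: x^3 + 7 x + 3 = 11^3 + 7*11 + 3 mod 31 = 16
LHS = RHS

Yes, on the curve


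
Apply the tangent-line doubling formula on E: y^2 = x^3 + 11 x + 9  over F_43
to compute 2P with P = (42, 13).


Doubling: s = (3 x1^2 + a) / (2 y1)
s = (3*42^2 + 11) / (2*13) mod 43 = 27
x3 = s^2 - 2 x1 mod 43 = 27^2 - 2*42 = 0
y3 = s (x1 - x3) - y1 mod 43 = 27 * (42 - 0) - 13 = 3

2P = (0, 3)


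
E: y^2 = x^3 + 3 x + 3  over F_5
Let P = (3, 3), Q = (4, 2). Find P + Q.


P != Q, so use the chord formula.
s = (y2 - y1) / (x2 - x1) = (4) / (1) mod 5 = 4
x3 = s^2 - x1 - x2 mod 5 = 4^2 - 3 - 4 = 4
y3 = s (x1 - x3) - y1 mod 5 = 4 * (3 - 4) - 3 = 3

P + Q = (4, 3)


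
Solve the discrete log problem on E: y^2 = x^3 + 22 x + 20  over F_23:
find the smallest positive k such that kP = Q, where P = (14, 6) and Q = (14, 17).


Enumerate multiples of P until we hit Q = (14, 17):
  1P = (14, 6)
  2P = (19, 12)
  3P = (8, 15)
  4P = (9, 21)
  5P = (9, 2)
  6P = (8, 8)
  7P = (19, 11)
  8P = (14, 17)
Match found at i = 8.

k = 8


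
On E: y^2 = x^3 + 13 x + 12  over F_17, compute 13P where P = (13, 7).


k = 13 = 1101_2 (binary, LSB first: 1011)
Double-and-add from P = (13, 7):
  bit 0 = 1: acc = O + (13, 7) = (13, 7)
  bit 1 = 0: acc unchanged = (13, 7)
  bit 2 = 1: acc = (13, 7) + (8, 4) = (12, 14)
  bit 3 = 1: acc = (12, 14) + (5, 7) = (1, 14)

13P = (1, 14)


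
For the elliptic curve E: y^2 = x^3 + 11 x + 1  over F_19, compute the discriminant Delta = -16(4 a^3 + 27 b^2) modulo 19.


4 a^3 + 27 b^2 = 4*11^3 + 27*1^2 = 5324 + 27 = 5351
Delta = -16 * (5351) = -85616
Delta mod 19 = 17

Delta = 17 (mod 19)


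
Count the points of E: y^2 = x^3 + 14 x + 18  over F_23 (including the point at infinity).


For each x in F_23, count y with y^2 = x^3 + 14 x + 18 mod 23:
  x = 0: RHS = 18, y in [8, 15]  -> 2 point(s)
  x = 2: RHS = 8, y in [10, 13]  -> 2 point(s)
  x = 3: RHS = 18, y in [8, 15]  -> 2 point(s)
  x = 4: RHS = 0, y in [0]  -> 1 point(s)
  x = 5: RHS = 6, y in [11, 12]  -> 2 point(s)
  x = 10: RHS = 8, y in [10, 13]  -> 2 point(s)
  x = 11: RHS = 8, y in [10, 13]  -> 2 point(s)
  x = 19: RHS = 13, y in [6, 17]  -> 2 point(s)
  x = 20: RHS = 18, y in [8, 15]  -> 2 point(s)
  x = 22: RHS = 3, y in [7, 16]  -> 2 point(s)
Affine points: 19. Add the point at infinity: total = 20.

#E(F_23) = 20


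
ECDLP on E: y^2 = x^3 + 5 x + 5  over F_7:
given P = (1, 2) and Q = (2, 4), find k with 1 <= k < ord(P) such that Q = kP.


Enumerate multiples of P until we hit Q = (2, 4):
  1P = (1, 2)
  2P = (2, 3)
  3P = (5, 1)
  4P = (5, 6)
  5P = (2, 4)
Match found at i = 5.

k = 5


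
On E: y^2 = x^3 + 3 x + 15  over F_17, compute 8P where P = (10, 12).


k = 8 = 1000_2 (binary, LSB first: 0001)
Double-and-add from P = (10, 12):
  bit 0 = 0: acc unchanged = O
  bit 1 = 0: acc unchanged = O
  bit 2 = 0: acc unchanged = O
  bit 3 = 1: acc = O + (3, 0) = (3, 0)

8P = (3, 0)


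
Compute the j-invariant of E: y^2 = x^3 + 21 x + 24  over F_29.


Delta = -16(4 a^3 + 27 b^2) mod 29 = 15
-1728 * (4 a)^3 = -1728 * (4*21)^3 mod 29 = 24
j = 24 * 15^(-1) mod 29 = 19

j = 19 (mod 29)


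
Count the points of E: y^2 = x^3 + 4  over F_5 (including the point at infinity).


For each x in F_5, count y with y^2 = x^3 + 0 x + 4 mod 5:
  x = 0: RHS = 4, y in [2, 3]  -> 2 point(s)
  x = 1: RHS = 0, y in [0]  -> 1 point(s)
  x = 3: RHS = 1, y in [1, 4]  -> 2 point(s)
Affine points: 5. Add the point at infinity: total = 6.

#E(F_5) = 6


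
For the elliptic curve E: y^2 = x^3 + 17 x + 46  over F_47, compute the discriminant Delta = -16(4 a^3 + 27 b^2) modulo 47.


4 a^3 + 27 b^2 = 4*17^3 + 27*46^2 = 19652 + 57132 = 76784
Delta = -16 * (76784) = -1228544
Delta mod 47 = 36

Delta = 36 (mod 47)


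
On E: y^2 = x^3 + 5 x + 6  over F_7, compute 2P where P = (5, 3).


Doubling: s = (3 x1^2 + a) / (2 y1)
s = (3*5^2 + 5) / (2*3) mod 7 = 4
x3 = s^2 - 2 x1 mod 7 = 4^2 - 2*5 = 6
y3 = s (x1 - x3) - y1 mod 7 = 4 * (5 - 6) - 3 = 0

2P = (6, 0)


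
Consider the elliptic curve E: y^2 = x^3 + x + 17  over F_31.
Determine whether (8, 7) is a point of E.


Check whether y^2 = x^3 + 1 x + 17 (mod 31) for (x, y) = (8, 7).
LHS: y^2 = 7^2 mod 31 = 18
RHS: x^3 + 1 x + 17 = 8^3 + 1*8 + 17 mod 31 = 10
LHS != RHS

No, not on the curve


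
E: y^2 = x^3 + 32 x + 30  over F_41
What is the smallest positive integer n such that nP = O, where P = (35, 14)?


Compute successive multiples of P until we hit O:
  1P = (35, 14)
  2P = (37, 17)
  3P = (2, 15)
  4P = (29, 38)
  5P = (34, 23)
  6P = (12, 25)
  7P = (15, 21)
  8P = (23, 31)
  ... (continuing to 18P)
  18P = O

ord(P) = 18


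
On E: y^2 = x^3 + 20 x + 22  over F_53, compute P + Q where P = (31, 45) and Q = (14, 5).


P != Q, so use the chord formula.
s = (y2 - y1) / (x2 - x1) = (13) / (36) mod 53 = 46
x3 = s^2 - x1 - x2 mod 53 = 46^2 - 31 - 14 = 4
y3 = s (x1 - x3) - y1 mod 53 = 46 * (31 - 4) - 45 = 31

P + Q = (4, 31)


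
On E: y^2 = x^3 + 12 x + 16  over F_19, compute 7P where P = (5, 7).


k = 7 = 111_2 (binary, LSB first: 111)
Double-and-add from P = (5, 7):
  bit 0 = 1: acc = O + (5, 7) = (5, 7)
  bit 1 = 1: acc = (5, 7) + (7, 5) = (8, 15)
  bit 2 = 1: acc = (8, 15) + (11, 15) = (0, 4)

7P = (0, 4)


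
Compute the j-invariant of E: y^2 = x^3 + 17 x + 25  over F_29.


Delta = -16(4 a^3 + 27 b^2) mod 29 = 5
-1728 * (4 a)^3 = -1728 * (4*17)^3 mod 29 = 23
j = 23 * 5^(-1) mod 29 = 22

j = 22 (mod 29)


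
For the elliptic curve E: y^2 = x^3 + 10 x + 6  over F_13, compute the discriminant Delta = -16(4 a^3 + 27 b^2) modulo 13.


4 a^3 + 27 b^2 = 4*10^3 + 27*6^2 = 4000 + 972 = 4972
Delta = -16 * (4972) = -79552
Delta mod 13 = 8

Delta = 8 (mod 13)


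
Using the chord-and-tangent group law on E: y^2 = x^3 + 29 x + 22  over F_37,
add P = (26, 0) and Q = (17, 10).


P != Q, so use the chord formula.
s = (y2 - y1) / (x2 - x1) = (10) / (28) mod 37 = 3
x3 = s^2 - x1 - x2 mod 37 = 3^2 - 26 - 17 = 3
y3 = s (x1 - x3) - y1 mod 37 = 3 * (26 - 3) - 0 = 32

P + Q = (3, 32)


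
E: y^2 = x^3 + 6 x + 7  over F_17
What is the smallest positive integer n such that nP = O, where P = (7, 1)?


Compute successive multiples of P until we hit O:
  1P = (7, 1)
  2P = (3, 16)
  3P = (3, 1)
  4P = (7, 16)
  5P = O

ord(P) = 5


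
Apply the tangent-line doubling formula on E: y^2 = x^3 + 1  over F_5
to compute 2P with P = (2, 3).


Doubling: s = (3 x1^2 + a) / (2 y1)
s = (3*2^2 + 0) / (2*3) mod 5 = 2
x3 = s^2 - 2 x1 mod 5 = 2^2 - 2*2 = 0
y3 = s (x1 - x3) - y1 mod 5 = 2 * (2 - 0) - 3 = 1

2P = (0, 1)


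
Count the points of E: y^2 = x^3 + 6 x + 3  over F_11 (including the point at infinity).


For each x in F_11, count y with y^2 = x^3 + 6 x + 3 mod 11:
  x = 0: RHS = 3, y in [5, 6]  -> 2 point(s)
  x = 2: RHS = 1, y in [1, 10]  -> 2 point(s)
  x = 3: RHS = 4, y in [2, 9]  -> 2 point(s)
  x = 4: RHS = 3, y in [5, 6]  -> 2 point(s)
  x = 5: RHS = 4, y in [2, 9]  -> 2 point(s)
  x = 7: RHS = 3, y in [5, 6]  -> 2 point(s)
  x = 9: RHS = 5, y in [4, 7]  -> 2 point(s)
Affine points: 14. Add the point at infinity: total = 15.

#E(F_11) = 15


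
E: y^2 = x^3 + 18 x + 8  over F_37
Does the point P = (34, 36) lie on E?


Check whether y^2 = x^3 + 18 x + 8 (mod 37) for (x, y) = (34, 36).
LHS: y^2 = 36^2 mod 37 = 1
RHS: x^3 + 18 x + 8 = 34^3 + 18*34 + 8 mod 37 = 1
LHS = RHS

Yes, on the curve


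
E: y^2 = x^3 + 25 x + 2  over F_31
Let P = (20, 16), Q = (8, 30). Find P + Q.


P != Q, so use the chord formula.
s = (y2 - y1) / (x2 - x1) = (14) / (19) mod 31 = 4
x3 = s^2 - x1 - x2 mod 31 = 4^2 - 20 - 8 = 19
y3 = s (x1 - x3) - y1 mod 31 = 4 * (20 - 19) - 16 = 19

P + Q = (19, 19)


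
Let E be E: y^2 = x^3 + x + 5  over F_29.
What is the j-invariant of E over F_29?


Delta = -16(4 a^3 + 27 b^2) mod 29 = 11
-1728 * (4 a)^3 = -1728 * (4*1)^3 mod 29 = 14
j = 14 * 11^(-1) mod 29 = 25

j = 25 (mod 29)


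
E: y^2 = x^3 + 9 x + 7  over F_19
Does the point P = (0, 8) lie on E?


Check whether y^2 = x^3 + 9 x + 7 (mod 19) for (x, y) = (0, 8).
LHS: y^2 = 8^2 mod 19 = 7
RHS: x^3 + 9 x + 7 = 0^3 + 9*0 + 7 mod 19 = 7
LHS = RHS

Yes, on the curve


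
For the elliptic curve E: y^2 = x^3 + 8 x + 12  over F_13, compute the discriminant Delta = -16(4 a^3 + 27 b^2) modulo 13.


4 a^3 + 27 b^2 = 4*8^3 + 27*12^2 = 2048 + 3888 = 5936
Delta = -16 * (5936) = -94976
Delta mod 13 = 2

Delta = 2 (mod 13)


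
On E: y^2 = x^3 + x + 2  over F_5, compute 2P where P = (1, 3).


Doubling: s = (3 x1^2 + a) / (2 y1)
s = (3*1^2 + 1) / (2*3) mod 5 = 4
x3 = s^2 - 2 x1 mod 5 = 4^2 - 2*1 = 4
y3 = s (x1 - x3) - y1 mod 5 = 4 * (1 - 4) - 3 = 0

2P = (4, 0)


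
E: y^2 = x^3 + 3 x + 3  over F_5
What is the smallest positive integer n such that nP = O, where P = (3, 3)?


Compute successive multiples of P until we hit O:
  1P = (3, 3)
  2P = (4, 2)
  3P = (4, 3)
  4P = (3, 2)
  5P = O

ord(P) = 5


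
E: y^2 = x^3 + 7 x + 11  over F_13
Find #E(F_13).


For each x in F_13, count y with y^2 = x^3 + 7 x + 11 mod 13:
  x = 4: RHS = 12, y in [5, 8]  -> 2 point(s)
  x = 6: RHS = 9, y in [3, 10]  -> 2 point(s)
  x = 7: RHS = 0, y in [0]  -> 1 point(s)
  x = 9: RHS = 10, y in [6, 7]  -> 2 point(s)
  x = 12: RHS = 3, y in [4, 9]  -> 2 point(s)
Affine points: 9. Add the point at infinity: total = 10.

#E(F_13) = 10


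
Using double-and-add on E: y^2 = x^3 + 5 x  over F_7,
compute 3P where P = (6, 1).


k = 3 = 11_2 (binary, LSB first: 11)
Double-and-add from P = (6, 1):
  bit 0 = 1: acc = O + (6, 1) = (6, 1)
  bit 1 = 1: acc = (6, 1) + (4, 0) = (6, 6)

3P = (6, 6)


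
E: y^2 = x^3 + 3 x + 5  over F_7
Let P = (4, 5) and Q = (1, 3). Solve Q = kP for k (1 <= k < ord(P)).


Enumerate multiples of P until we hit Q = (1, 3):
  1P = (4, 5)
  2P = (1, 4)
  3P = (6, 6)
  4P = (6, 1)
  5P = (1, 3)
Match found at i = 5.

k = 5


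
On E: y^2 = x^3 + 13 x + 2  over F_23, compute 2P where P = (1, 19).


Doubling: s = (3 x1^2 + a) / (2 y1)
s = (3*1^2 + 13) / (2*19) mod 23 = 21
x3 = s^2 - 2 x1 mod 23 = 21^2 - 2*1 = 2
y3 = s (x1 - x3) - y1 mod 23 = 21 * (1 - 2) - 19 = 6

2P = (2, 6)


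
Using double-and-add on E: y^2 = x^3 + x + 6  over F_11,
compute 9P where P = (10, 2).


k = 9 = 1001_2 (binary, LSB first: 1001)
Double-and-add from P = (10, 2):
  bit 0 = 1: acc = O + (10, 2) = (10, 2)
  bit 1 = 0: acc unchanged = (10, 2)
  bit 2 = 0: acc unchanged = (10, 2)
  bit 3 = 1: acc = (10, 2) + (7, 9) = (8, 8)

9P = (8, 8)


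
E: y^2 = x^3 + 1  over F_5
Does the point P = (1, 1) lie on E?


Check whether y^2 = x^3 + 0 x + 1 (mod 5) for (x, y) = (1, 1).
LHS: y^2 = 1^2 mod 5 = 1
RHS: x^3 + 0 x + 1 = 1^3 + 0*1 + 1 mod 5 = 2
LHS != RHS

No, not on the curve


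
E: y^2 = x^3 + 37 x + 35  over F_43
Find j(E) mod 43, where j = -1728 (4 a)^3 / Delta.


Delta = -16(4 a^3 + 27 b^2) mod 43 = 22
-1728 * (4 a)^3 = -1728 * (4*37)^3 mod 43 = 39
j = 39 * 22^(-1) mod 43 = 35

j = 35 (mod 43)


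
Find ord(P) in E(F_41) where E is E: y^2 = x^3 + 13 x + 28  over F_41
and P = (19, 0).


Compute successive multiples of P until we hit O:
  1P = (19, 0)
  2P = O

ord(P) = 2


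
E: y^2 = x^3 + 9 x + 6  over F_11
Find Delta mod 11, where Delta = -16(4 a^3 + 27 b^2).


4 a^3 + 27 b^2 = 4*9^3 + 27*6^2 = 2916 + 972 = 3888
Delta = -16 * (3888) = -62208
Delta mod 11 = 8

Delta = 8 (mod 11)


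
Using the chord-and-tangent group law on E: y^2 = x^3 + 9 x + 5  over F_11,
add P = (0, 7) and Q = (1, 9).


P != Q, so use the chord formula.
s = (y2 - y1) / (x2 - x1) = (2) / (1) mod 11 = 2
x3 = s^2 - x1 - x2 mod 11 = 2^2 - 0 - 1 = 3
y3 = s (x1 - x3) - y1 mod 11 = 2 * (0 - 3) - 7 = 9

P + Q = (3, 9)


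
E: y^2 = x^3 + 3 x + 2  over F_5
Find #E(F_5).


For each x in F_5, count y with y^2 = x^3 + 3 x + 2 mod 5:
  x = 1: RHS = 1, y in [1, 4]  -> 2 point(s)
  x = 2: RHS = 1, y in [1, 4]  -> 2 point(s)
Affine points: 4. Add the point at infinity: total = 5.

#E(F_5) = 5


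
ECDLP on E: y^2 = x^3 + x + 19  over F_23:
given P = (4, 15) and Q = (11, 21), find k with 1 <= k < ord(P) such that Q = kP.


Enumerate multiples of P until we hit Q = (11, 21):
  1P = (4, 15)
  2P = (18, 2)
  3P = (17, 2)
  4P = (3, 7)
  5P = (11, 21)
Match found at i = 5.

k = 5


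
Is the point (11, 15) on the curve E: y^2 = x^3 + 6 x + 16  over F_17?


Check whether y^2 = x^3 + 6 x + 16 (mod 17) for (x, y) = (11, 15).
LHS: y^2 = 15^2 mod 17 = 4
RHS: x^3 + 6 x + 16 = 11^3 + 6*11 + 16 mod 17 = 2
LHS != RHS

No, not on the curve


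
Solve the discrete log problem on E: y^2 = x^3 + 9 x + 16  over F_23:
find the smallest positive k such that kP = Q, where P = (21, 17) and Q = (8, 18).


Enumerate multiples of P until we hit Q = (8, 18):
  1P = (21, 17)
  2P = (20, 10)
  3P = (8, 5)
  4P = (12, 9)
  5P = (3, 22)
  6P = (0, 4)
  7P = (4, 22)
  8P = (7, 10)
  9P = (1, 16)
  10P = (19, 13)
  11P = (10, 5)
  12P = (16, 1)
  13P = (22, 12)
  14P = (5, 18)
  15P = (5, 5)
  16P = (22, 11)
  17P = (16, 22)
  18P = (10, 18)
  19P = (19, 10)
  20P = (1, 7)
  21P = (7, 13)
  22P = (4, 1)
  23P = (0, 19)
  24P = (3, 1)
  25P = (12, 14)
  26P = (8, 18)
Match found at i = 26.

k = 26


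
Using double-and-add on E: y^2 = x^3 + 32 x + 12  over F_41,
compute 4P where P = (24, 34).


k = 4 = 100_2 (binary, LSB first: 001)
Double-and-add from P = (24, 34):
  bit 0 = 0: acc unchanged = O
  bit 1 = 0: acc unchanged = O
  bit 2 = 1: acc = O + (7, 28) = (7, 28)

4P = (7, 28)


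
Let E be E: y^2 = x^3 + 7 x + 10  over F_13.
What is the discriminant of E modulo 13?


4 a^3 + 27 b^2 = 4*7^3 + 27*10^2 = 1372 + 2700 = 4072
Delta = -16 * (4072) = -65152
Delta mod 13 = 4

Delta = 4 (mod 13)


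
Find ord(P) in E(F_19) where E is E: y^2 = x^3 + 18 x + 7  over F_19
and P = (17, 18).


Compute successive multiples of P until we hit O:
  1P = (17, 18)
  2P = (1, 8)
  3P = (10, 3)
  4P = (9, 10)
  5P = (13, 5)
  6P = (15, 17)
  7P = (11, 4)
  8P = (7, 18)
  ... (continuing to 25P)
  25P = O

ord(P) = 25


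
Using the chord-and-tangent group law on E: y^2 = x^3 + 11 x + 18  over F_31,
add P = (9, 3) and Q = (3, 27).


P != Q, so use the chord formula.
s = (y2 - y1) / (x2 - x1) = (24) / (25) mod 31 = 27
x3 = s^2 - x1 - x2 mod 31 = 27^2 - 9 - 3 = 4
y3 = s (x1 - x3) - y1 mod 31 = 27 * (9 - 4) - 3 = 8

P + Q = (4, 8)


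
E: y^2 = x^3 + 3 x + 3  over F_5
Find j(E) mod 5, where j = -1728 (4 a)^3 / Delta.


Delta = -16(4 a^3 + 27 b^2) mod 5 = 4
-1728 * (4 a)^3 = -1728 * (4*3)^3 mod 5 = 1
j = 1 * 4^(-1) mod 5 = 4

j = 4 (mod 5)


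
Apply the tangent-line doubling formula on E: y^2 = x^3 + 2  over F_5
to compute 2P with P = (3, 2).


Doubling: s = (3 x1^2 + a) / (2 y1)
s = (3*3^2 + 0) / (2*2) mod 5 = 3
x3 = s^2 - 2 x1 mod 5 = 3^2 - 2*3 = 3
y3 = s (x1 - x3) - y1 mod 5 = 3 * (3 - 3) - 2 = 3

2P = (3, 3)


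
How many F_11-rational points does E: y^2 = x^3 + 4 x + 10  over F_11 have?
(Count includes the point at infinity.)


For each x in F_11, count y with y^2 = x^3 + 4 x + 10 mod 11:
  x = 1: RHS = 4, y in [2, 9]  -> 2 point(s)
  x = 2: RHS = 4, y in [2, 9]  -> 2 point(s)
  x = 3: RHS = 5, y in [4, 7]  -> 2 point(s)
  x = 5: RHS = 1, y in [1, 10]  -> 2 point(s)
  x = 8: RHS = 4, y in [2, 9]  -> 2 point(s)
  x = 9: RHS = 5, y in [4, 7]  -> 2 point(s)
  x = 10: RHS = 5, y in [4, 7]  -> 2 point(s)
Affine points: 14. Add the point at infinity: total = 15.

#E(F_11) = 15


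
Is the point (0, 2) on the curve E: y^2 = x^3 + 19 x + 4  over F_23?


Check whether y^2 = x^3 + 19 x + 4 (mod 23) for (x, y) = (0, 2).
LHS: y^2 = 2^2 mod 23 = 4
RHS: x^3 + 19 x + 4 = 0^3 + 19*0 + 4 mod 23 = 4
LHS = RHS

Yes, on the curve


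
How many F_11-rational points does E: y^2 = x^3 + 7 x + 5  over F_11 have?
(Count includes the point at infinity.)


For each x in F_11, count y with y^2 = x^3 + 7 x + 5 mod 11:
  x = 0: RHS = 5, y in [4, 7]  -> 2 point(s)
  x = 2: RHS = 5, y in [4, 7]  -> 2 point(s)
  x = 3: RHS = 9, y in [3, 8]  -> 2 point(s)
  x = 4: RHS = 9, y in [3, 8]  -> 2 point(s)
  x = 5: RHS = 0, y in [0]  -> 1 point(s)
  x = 7: RHS = 1, y in [1, 10]  -> 2 point(s)
  x = 8: RHS = 1, y in [1, 10]  -> 2 point(s)
  x = 9: RHS = 5, y in [4, 7]  -> 2 point(s)
Affine points: 15. Add the point at infinity: total = 16.

#E(F_11) = 16


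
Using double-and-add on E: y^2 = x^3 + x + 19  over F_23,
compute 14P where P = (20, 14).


k = 14 = 1110_2 (binary, LSB first: 0111)
Double-and-add from P = (20, 14):
  bit 0 = 0: acc unchanged = O
  bit 1 = 1: acc = O + (7, 22) = (7, 22)
  bit 2 = 1: acc = (7, 22) + (11, 21) = (18, 21)
  bit 3 = 1: acc = (18, 21) + (2, 11) = (21, 3)

14P = (21, 3)


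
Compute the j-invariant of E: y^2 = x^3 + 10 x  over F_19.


Delta = -16(4 a^3 + 27 b^2) mod 19 = 11
-1728 * (4 a)^3 = -1728 * (4*10)^3 mod 19 = 8
j = 8 * 11^(-1) mod 19 = 18

j = 18 (mod 19)


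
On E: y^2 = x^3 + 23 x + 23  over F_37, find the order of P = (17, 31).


Compute successive multiples of P until we hit O:
  1P = (17, 31)
  2P = (2, 22)
  3P = (8, 4)
  4P = (21, 31)
  5P = (36, 6)
  6P = (5, 35)
  7P = (11, 4)
  8P = (20, 11)
  ... (continuing to 46P)
  46P = O

ord(P) = 46


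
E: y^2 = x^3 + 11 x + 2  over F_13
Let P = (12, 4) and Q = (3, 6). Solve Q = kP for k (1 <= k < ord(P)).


Enumerate multiples of P until we hit Q = (3, 6):
  1P = (12, 4)
  2P = (1, 12)
  3P = (3, 6)
Match found at i = 3.

k = 3


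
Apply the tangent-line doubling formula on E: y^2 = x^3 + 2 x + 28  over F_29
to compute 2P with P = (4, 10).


Doubling: s = (3 x1^2 + a) / (2 y1)
s = (3*4^2 + 2) / (2*10) mod 29 = 17
x3 = s^2 - 2 x1 mod 29 = 17^2 - 2*4 = 20
y3 = s (x1 - x3) - y1 mod 29 = 17 * (4 - 20) - 10 = 8

2P = (20, 8)


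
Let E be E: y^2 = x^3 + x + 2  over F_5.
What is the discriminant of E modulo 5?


4 a^3 + 27 b^2 = 4*1^3 + 27*2^2 = 4 + 108 = 112
Delta = -16 * (112) = -1792
Delta mod 5 = 3

Delta = 3 (mod 5)


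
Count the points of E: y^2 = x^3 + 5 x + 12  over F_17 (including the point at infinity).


For each x in F_17, count y with y^2 = x^3 + 5 x + 12 mod 17:
  x = 1: RHS = 1, y in [1, 16]  -> 2 point(s)
  x = 2: RHS = 13, y in [8, 9]  -> 2 point(s)
  x = 5: RHS = 9, y in [3, 14]  -> 2 point(s)
  x = 7: RHS = 16, y in [4, 13]  -> 2 point(s)
  x = 9: RHS = 4, y in [2, 15]  -> 2 point(s)
  x = 10: RHS = 8, y in [5, 12]  -> 2 point(s)
  x = 11: RHS = 4, y in [2, 15]  -> 2 point(s)
  x = 12: RHS = 15, y in [7, 10]  -> 2 point(s)
  x = 13: RHS = 13, y in [8, 9]  -> 2 point(s)
  x = 14: RHS = 4, y in [2, 15]  -> 2 point(s)
Affine points: 20. Add the point at infinity: total = 21.

#E(F_17) = 21


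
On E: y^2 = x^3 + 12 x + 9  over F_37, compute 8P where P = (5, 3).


k = 8 = 1000_2 (binary, LSB first: 0001)
Double-and-add from P = (5, 3):
  bit 0 = 0: acc unchanged = O
  bit 1 = 0: acc unchanged = O
  bit 2 = 0: acc unchanged = O
  bit 3 = 1: acc = O + (18, 27) = (18, 27)

8P = (18, 27)


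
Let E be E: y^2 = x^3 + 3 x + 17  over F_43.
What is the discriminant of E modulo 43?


4 a^3 + 27 b^2 = 4*3^3 + 27*17^2 = 108 + 7803 = 7911
Delta = -16 * (7911) = -126576
Delta mod 43 = 16

Delta = 16 (mod 43)


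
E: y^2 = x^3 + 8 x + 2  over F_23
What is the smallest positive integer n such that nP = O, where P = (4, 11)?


Compute successive multiples of P until we hit O:
  1P = (4, 11)
  2P = (0, 18)
  3P = (12, 3)
  4P = (8, 16)
  5P = (14, 11)
  6P = (5, 12)
  7P = (15, 1)
  8P = (13, 16)
  ... (continuing to 29P)
  29P = O

ord(P) = 29


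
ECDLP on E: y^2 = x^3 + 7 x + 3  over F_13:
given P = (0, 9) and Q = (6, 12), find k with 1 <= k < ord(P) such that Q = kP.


Enumerate multiples of P until we hit Q = (6, 12):
  1P = (0, 9)
  2P = (3, 5)
  3P = (6, 12)
Match found at i = 3.

k = 3


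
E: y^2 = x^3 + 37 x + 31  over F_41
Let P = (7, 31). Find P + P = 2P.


Doubling: s = (3 x1^2 + a) / (2 y1)
s = (3*7^2 + 37) / (2*31) mod 41 = 40
x3 = s^2 - 2 x1 mod 41 = 40^2 - 2*7 = 28
y3 = s (x1 - x3) - y1 mod 41 = 40 * (7 - 28) - 31 = 31

2P = (28, 31)


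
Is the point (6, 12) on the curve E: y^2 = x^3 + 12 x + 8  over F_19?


Check whether y^2 = x^3 + 12 x + 8 (mod 19) for (x, y) = (6, 12).
LHS: y^2 = 12^2 mod 19 = 11
RHS: x^3 + 12 x + 8 = 6^3 + 12*6 + 8 mod 19 = 11
LHS = RHS

Yes, on the curve


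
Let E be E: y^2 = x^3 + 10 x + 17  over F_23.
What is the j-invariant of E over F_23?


Delta = -16(4 a^3 + 27 b^2) mod 23 = 5
-1728 * (4 a)^3 = -1728 * (4*10)^3 mod 23 = 4
j = 4 * 5^(-1) mod 23 = 10

j = 10 (mod 23)


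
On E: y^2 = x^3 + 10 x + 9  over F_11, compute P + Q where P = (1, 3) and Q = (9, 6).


P != Q, so use the chord formula.
s = (y2 - y1) / (x2 - x1) = (3) / (8) mod 11 = 10
x3 = s^2 - x1 - x2 mod 11 = 10^2 - 1 - 9 = 2
y3 = s (x1 - x3) - y1 mod 11 = 10 * (1 - 2) - 3 = 9

P + Q = (2, 9)


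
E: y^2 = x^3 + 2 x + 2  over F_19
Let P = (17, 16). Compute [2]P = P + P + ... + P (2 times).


k = 2 = 10_2 (binary, LSB first: 01)
Double-and-add from P = (17, 16):
  bit 0 = 0: acc unchanged = O
  bit 1 = 1: acc = O + (1, 10) = (1, 10)

2P = (1, 10)


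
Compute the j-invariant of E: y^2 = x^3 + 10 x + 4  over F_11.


Delta = -16(4 a^3 + 27 b^2) mod 11 = 5
-1728 * (4 a)^3 = -1728 * (4*10)^3 mod 11 = 9
j = 9 * 5^(-1) mod 11 = 4

j = 4 (mod 11)


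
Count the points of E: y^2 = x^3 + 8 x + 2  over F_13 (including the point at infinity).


For each x in F_13, count y with y^2 = x^3 + 8 x + 2 mod 13:
  x = 2: RHS = 0, y in [0]  -> 1 point(s)
  x = 3: RHS = 1, y in [1, 12]  -> 2 point(s)
  x = 9: RHS = 10, y in [6, 7]  -> 2 point(s)
  x = 10: RHS = 3, y in [4, 9]  -> 2 point(s)
  x = 11: RHS = 4, y in [2, 11]  -> 2 point(s)
Affine points: 9. Add the point at infinity: total = 10.

#E(F_13) = 10


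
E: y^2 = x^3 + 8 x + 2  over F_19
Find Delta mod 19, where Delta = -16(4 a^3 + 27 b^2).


4 a^3 + 27 b^2 = 4*8^3 + 27*2^2 = 2048 + 108 = 2156
Delta = -16 * (2156) = -34496
Delta mod 19 = 8

Delta = 8 (mod 19)


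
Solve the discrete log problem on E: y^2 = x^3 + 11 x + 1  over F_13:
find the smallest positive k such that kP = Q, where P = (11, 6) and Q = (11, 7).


Enumerate multiples of P until we hit Q = (11, 7):
  1P = (11, 6)
  2P = (0, 1)
  3P = (5, 5)
  4P = (1, 0)
  5P = (5, 8)
  6P = (0, 12)
  7P = (11, 7)
Match found at i = 7.

k = 7


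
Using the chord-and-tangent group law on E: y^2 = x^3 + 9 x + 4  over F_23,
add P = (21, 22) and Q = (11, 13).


P != Q, so use the chord formula.
s = (y2 - y1) / (x2 - x1) = (14) / (13) mod 23 = 17
x3 = s^2 - x1 - x2 mod 23 = 17^2 - 21 - 11 = 4
y3 = s (x1 - x3) - y1 mod 23 = 17 * (21 - 4) - 22 = 14

P + Q = (4, 14)


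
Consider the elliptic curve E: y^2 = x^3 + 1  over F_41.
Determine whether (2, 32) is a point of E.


Check whether y^2 = x^3 + 0 x + 1 (mod 41) for (x, y) = (2, 32).
LHS: y^2 = 32^2 mod 41 = 40
RHS: x^3 + 0 x + 1 = 2^3 + 0*2 + 1 mod 41 = 9
LHS != RHS

No, not on the curve


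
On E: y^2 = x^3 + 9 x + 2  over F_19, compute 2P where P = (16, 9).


Doubling: s = (3 x1^2 + a) / (2 y1)
s = (3*16^2 + 9) / (2*9) mod 19 = 2
x3 = s^2 - 2 x1 mod 19 = 2^2 - 2*16 = 10
y3 = s (x1 - x3) - y1 mod 19 = 2 * (16 - 10) - 9 = 3

2P = (10, 3)


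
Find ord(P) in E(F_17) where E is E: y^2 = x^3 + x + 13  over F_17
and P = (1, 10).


Compute successive multiples of P until we hit O:
  1P = (1, 10)
  2P = (13, 8)
  3P = (12, 6)
  4P = (12, 11)
  5P = (13, 9)
  6P = (1, 7)
  7P = O

ord(P) = 7


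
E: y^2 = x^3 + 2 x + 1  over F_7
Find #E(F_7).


For each x in F_7, count y with y^2 = x^3 + 2 x + 1 mod 7:
  x = 0: RHS = 1, y in [1, 6]  -> 2 point(s)
  x = 1: RHS = 4, y in [2, 5]  -> 2 point(s)
Affine points: 4. Add the point at infinity: total = 5.

#E(F_7) = 5


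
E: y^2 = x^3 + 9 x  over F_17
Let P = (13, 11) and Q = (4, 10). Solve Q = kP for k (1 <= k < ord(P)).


Enumerate multiples of P until we hit Q = (4, 10):
  1P = (13, 11)
  2P = (4, 10)
Match found at i = 2.

k = 2


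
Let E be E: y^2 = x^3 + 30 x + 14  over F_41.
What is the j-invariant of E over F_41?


Delta = -16(4 a^3 + 27 b^2) mod 41 = 20
-1728 * (4 a)^3 = -1728 * (4*30)^3 mod 41 = 39
j = 39 * 20^(-1) mod 41 = 4

j = 4 (mod 41)


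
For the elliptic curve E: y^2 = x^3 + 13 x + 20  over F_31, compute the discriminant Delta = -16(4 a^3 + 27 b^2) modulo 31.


4 a^3 + 27 b^2 = 4*13^3 + 27*20^2 = 8788 + 10800 = 19588
Delta = -16 * (19588) = -313408
Delta mod 31 = 2

Delta = 2 (mod 31)


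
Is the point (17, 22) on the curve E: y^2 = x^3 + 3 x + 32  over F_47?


Check whether y^2 = x^3 + 3 x + 32 (mod 47) for (x, y) = (17, 22).
LHS: y^2 = 22^2 mod 47 = 14
RHS: x^3 + 3 x + 32 = 17^3 + 3*17 + 32 mod 47 = 14
LHS = RHS

Yes, on the curve


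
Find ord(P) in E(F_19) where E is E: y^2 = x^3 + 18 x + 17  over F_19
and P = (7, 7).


Compute successive multiples of P until we hit O:
  1P = (7, 7)
  2P = (11, 11)
  3P = (2, 17)
  4P = (14, 7)
  5P = (17, 12)
  6P = (0, 6)
  7P = (0, 13)
  8P = (17, 7)
  ... (continuing to 13P)
  13P = O

ord(P) = 13


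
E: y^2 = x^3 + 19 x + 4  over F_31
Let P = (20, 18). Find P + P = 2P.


Doubling: s = (3 x1^2 + a) / (2 y1)
s = (3*20^2 + 19) / (2*18) mod 31 = 2
x3 = s^2 - 2 x1 mod 31 = 2^2 - 2*20 = 26
y3 = s (x1 - x3) - y1 mod 31 = 2 * (20 - 26) - 18 = 1

2P = (26, 1)


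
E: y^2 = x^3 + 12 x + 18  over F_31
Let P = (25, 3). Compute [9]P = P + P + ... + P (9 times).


k = 9 = 1001_2 (binary, LSB first: 1001)
Double-and-add from P = (25, 3):
  bit 0 = 1: acc = O + (25, 3) = (25, 3)
  bit 1 = 0: acc unchanged = (25, 3)
  bit 2 = 0: acc unchanged = (25, 3)
  bit 3 = 1: acc = (25, 3) + (9, 24) = (25, 28)

9P = (25, 28)


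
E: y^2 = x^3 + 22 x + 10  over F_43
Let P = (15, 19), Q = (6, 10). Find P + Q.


P != Q, so use the chord formula.
s = (y2 - y1) / (x2 - x1) = (34) / (34) mod 43 = 1
x3 = s^2 - x1 - x2 mod 43 = 1^2 - 15 - 6 = 23
y3 = s (x1 - x3) - y1 mod 43 = 1 * (15 - 23) - 19 = 16

P + Q = (23, 16)


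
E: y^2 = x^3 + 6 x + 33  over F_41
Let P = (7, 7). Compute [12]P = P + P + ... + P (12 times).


k = 12 = 1100_2 (binary, LSB first: 0011)
Double-and-add from P = (7, 7):
  bit 0 = 0: acc unchanged = O
  bit 1 = 0: acc unchanged = O
  bit 2 = 1: acc = O + (25, 8) = (25, 8)
  bit 3 = 1: acc = (25, 8) + (14, 27) = (6, 30)

12P = (6, 30)


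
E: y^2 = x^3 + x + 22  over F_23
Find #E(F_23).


For each x in F_23, count y with y^2 = x^3 + 1 x + 22 mod 23:
  x = 1: RHS = 1, y in [1, 22]  -> 2 point(s)
  x = 2: RHS = 9, y in [3, 20]  -> 2 point(s)
  x = 3: RHS = 6, y in [11, 12]  -> 2 point(s)
  x = 7: RHS = 4, y in [2, 21]  -> 2 point(s)
  x = 8: RHS = 13, y in [6, 17]  -> 2 point(s)
  x = 9: RHS = 1, y in [1, 22]  -> 2 point(s)
  x = 13: RHS = 1, y in [1, 22]  -> 2 point(s)
  x = 15: RHS = 8, y in [10, 13]  -> 2 point(s)
  x = 19: RHS = 0, y in [0]  -> 1 point(s)
  x = 21: RHS = 12, y in [9, 14]  -> 2 point(s)
Affine points: 19. Add the point at infinity: total = 20.

#E(F_23) = 20


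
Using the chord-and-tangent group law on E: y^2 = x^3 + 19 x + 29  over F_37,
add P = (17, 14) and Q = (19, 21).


P != Q, so use the chord formula.
s = (y2 - y1) / (x2 - x1) = (7) / (2) mod 37 = 22
x3 = s^2 - x1 - x2 mod 37 = 22^2 - 17 - 19 = 4
y3 = s (x1 - x3) - y1 mod 37 = 22 * (17 - 4) - 14 = 13

P + Q = (4, 13)


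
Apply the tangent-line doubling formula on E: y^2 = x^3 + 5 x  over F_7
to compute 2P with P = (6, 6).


Doubling: s = (3 x1^2 + a) / (2 y1)
s = (3*6^2 + 5) / (2*6) mod 7 = 3
x3 = s^2 - 2 x1 mod 7 = 3^2 - 2*6 = 4
y3 = s (x1 - x3) - y1 mod 7 = 3 * (6 - 4) - 6 = 0

2P = (4, 0)


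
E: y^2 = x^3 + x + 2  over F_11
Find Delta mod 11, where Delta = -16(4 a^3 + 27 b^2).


4 a^3 + 27 b^2 = 4*1^3 + 27*2^2 = 4 + 108 = 112
Delta = -16 * (112) = -1792
Delta mod 11 = 1

Delta = 1 (mod 11)


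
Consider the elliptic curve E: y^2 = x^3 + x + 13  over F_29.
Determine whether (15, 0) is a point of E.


Check whether y^2 = x^3 + 1 x + 13 (mod 29) for (x, y) = (15, 0).
LHS: y^2 = 0^2 mod 29 = 0
RHS: x^3 + 1 x + 13 = 15^3 + 1*15 + 13 mod 29 = 10
LHS != RHS

No, not on the curve


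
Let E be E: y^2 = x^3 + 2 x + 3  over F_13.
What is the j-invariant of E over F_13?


Delta = -16(4 a^3 + 27 b^2) mod 13 = 7
-1728 * (4 a)^3 = -1728 * (4*2)^3 mod 13 = 5
j = 5 * 7^(-1) mod 13 = 10

j = 10 (mod 13)


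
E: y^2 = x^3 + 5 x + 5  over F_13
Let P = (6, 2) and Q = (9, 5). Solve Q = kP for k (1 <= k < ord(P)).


Enumerate multiples of P until we hit Q = (9, 5):
  1P = (6, 2)
  2P = (2, 7)
  3P = (9, 5)
Match found at i = 3.

k = 3


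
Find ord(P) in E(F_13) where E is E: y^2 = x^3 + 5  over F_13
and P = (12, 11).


Compute successive multiples of P until we hit O:
  1P = (12, 11)
  2P = (5, 0)
  3P = (12, 2)
  4P = O

ord(P) = 4


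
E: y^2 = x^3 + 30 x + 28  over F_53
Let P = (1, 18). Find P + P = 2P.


Doubling: s = (3 x1^2 + a) / (2 y1)
s = (3*1^2 + 30) / (2*18) mod 53 = 23
x3 = s^2 - 2 x1 mod 53 = 23^2 - 2*1 = 50
y3 = s (x1 - x3) - y1 mod 53 = 23 * (1 - 50) - 18 = 21

2P = (50, 21)


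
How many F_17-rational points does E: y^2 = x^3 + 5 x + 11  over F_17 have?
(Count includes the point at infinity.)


For each x in F_17, count y with y^2 = x^3 + 5 x + 11 mod 17:
  x = 1: RHS = 0, y in [0]  -> 1 point(s)
  x = 3: RHS = 2, y in [6, 11]  -> 2 point(s)
  x = 5: RHS = 8, y in [5, 12]  -> 2 point(s)
  x = 6: RHS = 2, y in [6, 11]  -> 2 point(s)
  x = 7: RHS = 15, y in [7, 10]  -> 2 point(s)
  x = 8: RHS = 2, y in [6, 11]  -> 2 point(s)
Affine points: 11. Add the point at infinity: total = 12.

#E(F_17) = 12


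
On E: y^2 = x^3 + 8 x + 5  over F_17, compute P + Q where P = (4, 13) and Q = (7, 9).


P != Q, so use the chord formula.
s = (y2 - y1) / (x2 - x1) = (13) / (3) mod 17 = 10
x3 = s^2 - x1 - x2 mod 17 = 10^2 - 4 - 7 = 4
y3 = s (x1 - x3) - y1 mod 17 = 10 * (4 - 4) - 13 = 4

P + Q = (4, 4)


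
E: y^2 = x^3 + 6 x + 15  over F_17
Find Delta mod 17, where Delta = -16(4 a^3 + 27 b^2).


4 a^3 + 27 b^2 = 4*6^3 + 27*15^2 = 864 + 6075 = 6939
Delta = -16 * (6939) = -111024
Delta mod 17 = 3

Delta = 3 (mod 17)
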